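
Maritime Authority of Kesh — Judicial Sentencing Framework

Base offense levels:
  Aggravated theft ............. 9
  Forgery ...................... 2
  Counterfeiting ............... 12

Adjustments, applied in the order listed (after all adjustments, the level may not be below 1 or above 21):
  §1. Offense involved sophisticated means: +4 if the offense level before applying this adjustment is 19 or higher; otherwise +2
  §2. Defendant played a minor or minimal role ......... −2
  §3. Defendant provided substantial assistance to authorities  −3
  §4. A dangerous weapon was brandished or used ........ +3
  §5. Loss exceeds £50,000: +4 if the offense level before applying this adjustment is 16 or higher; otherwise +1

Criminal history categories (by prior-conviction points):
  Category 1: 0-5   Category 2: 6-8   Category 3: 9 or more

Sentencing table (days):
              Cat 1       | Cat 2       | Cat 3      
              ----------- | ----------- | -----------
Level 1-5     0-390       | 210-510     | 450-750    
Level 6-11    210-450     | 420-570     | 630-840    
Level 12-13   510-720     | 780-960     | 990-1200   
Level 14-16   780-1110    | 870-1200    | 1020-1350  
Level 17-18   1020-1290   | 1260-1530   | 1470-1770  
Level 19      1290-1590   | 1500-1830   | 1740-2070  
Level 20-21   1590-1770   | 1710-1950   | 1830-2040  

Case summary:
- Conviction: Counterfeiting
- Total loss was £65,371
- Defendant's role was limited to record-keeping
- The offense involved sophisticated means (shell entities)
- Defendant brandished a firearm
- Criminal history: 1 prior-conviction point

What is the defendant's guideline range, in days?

Base offense level for counterfeiting: 12.
§1 applies (level before this adjustment is 12 < 19, so +2): 12 + 2 = 14.
§2 applies: 14 − 2 = 12.
§3 does not apply.
§4 applies: 12 + 3 = 15.
§5 applies (level before this adjustment is 15 < 16, so +1): 15 + 1 = 16.
Final offense level: 16.
Criminal history: 1 prior point → Category 1 (0-5).
Level 16 falls in the 14-16 band.
Grid: Level 14-16 × Category 1 = 780-1110 days.

780-1110 days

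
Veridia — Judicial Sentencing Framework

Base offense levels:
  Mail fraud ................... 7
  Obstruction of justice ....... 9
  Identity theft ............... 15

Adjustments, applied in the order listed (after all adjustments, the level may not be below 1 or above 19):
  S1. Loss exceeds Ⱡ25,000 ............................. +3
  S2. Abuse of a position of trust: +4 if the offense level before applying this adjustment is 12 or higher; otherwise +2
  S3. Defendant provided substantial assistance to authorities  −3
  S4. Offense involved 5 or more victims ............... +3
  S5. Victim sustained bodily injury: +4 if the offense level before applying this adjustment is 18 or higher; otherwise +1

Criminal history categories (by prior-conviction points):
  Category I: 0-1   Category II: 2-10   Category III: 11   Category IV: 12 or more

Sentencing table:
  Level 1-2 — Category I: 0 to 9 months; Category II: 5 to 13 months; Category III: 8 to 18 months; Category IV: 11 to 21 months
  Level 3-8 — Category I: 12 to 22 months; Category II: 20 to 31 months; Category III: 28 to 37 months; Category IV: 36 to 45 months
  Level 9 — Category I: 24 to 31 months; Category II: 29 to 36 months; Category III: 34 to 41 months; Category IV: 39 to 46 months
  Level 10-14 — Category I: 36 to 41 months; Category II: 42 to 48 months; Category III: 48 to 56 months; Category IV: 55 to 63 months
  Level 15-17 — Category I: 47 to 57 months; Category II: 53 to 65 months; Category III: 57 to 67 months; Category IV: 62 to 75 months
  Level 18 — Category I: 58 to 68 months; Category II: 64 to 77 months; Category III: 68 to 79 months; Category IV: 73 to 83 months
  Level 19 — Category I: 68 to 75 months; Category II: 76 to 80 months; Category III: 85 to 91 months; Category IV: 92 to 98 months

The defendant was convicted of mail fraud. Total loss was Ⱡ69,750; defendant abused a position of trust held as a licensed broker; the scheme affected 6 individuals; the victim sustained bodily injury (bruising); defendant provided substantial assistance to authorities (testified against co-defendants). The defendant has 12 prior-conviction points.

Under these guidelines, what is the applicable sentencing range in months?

Base offense level for mail fraud: 7.
S1 applies: 7 + 3 = 10.
S2 applies (level before this adjustment is 10 < 12, so +2): 10 + 2 = 12.
S3 applies: 12 − 3 = 9.
S4 applies: 9 + 3 = 12.
S5 applies (level before this adjustment is 12 < 18, so +1): 12 + 1 = 13.
Final offense level: 13.
Criminal history: 12 prior points → Category IV (12+).
Level 13 falls in the 10-14 band.
Grid: Level 10-14 × Category IV = 55-63 months.

55-63 months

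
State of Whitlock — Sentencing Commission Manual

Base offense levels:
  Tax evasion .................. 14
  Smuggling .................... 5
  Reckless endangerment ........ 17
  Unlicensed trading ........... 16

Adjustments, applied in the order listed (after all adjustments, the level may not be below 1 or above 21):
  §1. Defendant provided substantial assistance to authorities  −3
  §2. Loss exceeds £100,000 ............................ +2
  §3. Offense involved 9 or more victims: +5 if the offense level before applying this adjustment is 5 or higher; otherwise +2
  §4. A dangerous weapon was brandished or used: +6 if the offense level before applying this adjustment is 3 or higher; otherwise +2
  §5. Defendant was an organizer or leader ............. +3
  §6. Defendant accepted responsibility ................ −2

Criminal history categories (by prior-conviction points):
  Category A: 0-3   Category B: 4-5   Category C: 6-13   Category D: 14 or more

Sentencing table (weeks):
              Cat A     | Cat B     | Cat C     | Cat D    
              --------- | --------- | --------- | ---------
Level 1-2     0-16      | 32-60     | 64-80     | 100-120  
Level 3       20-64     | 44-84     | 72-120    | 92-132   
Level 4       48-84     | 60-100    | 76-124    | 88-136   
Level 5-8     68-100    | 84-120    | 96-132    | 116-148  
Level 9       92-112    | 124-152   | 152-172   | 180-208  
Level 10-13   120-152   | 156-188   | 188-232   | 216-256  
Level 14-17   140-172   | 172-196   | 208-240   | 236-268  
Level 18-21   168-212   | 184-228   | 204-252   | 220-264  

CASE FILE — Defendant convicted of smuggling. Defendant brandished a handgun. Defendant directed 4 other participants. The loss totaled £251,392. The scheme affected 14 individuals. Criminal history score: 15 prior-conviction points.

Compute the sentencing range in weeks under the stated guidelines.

220-264 weeks

Base offense level for smuggling: 5.
§1 does not apply.
§2 applies: 5 + 2 = 7.
§3 applies (level before this adjustment is 7 ≥ 5, so +5): 7 + 5 = 12.
§4 applies (level before this adjustment is 12 ≥ 3, so +6): 12 + 6 = 18.
§5 applies: 18 + 3 = 21.
Final offense level: 21.
Criminal history: 15 prior points → Category D (14+).
Level 21 falls in the 18-21 band.
Grid: Level 18-21 × Category D = 220-264 weeks.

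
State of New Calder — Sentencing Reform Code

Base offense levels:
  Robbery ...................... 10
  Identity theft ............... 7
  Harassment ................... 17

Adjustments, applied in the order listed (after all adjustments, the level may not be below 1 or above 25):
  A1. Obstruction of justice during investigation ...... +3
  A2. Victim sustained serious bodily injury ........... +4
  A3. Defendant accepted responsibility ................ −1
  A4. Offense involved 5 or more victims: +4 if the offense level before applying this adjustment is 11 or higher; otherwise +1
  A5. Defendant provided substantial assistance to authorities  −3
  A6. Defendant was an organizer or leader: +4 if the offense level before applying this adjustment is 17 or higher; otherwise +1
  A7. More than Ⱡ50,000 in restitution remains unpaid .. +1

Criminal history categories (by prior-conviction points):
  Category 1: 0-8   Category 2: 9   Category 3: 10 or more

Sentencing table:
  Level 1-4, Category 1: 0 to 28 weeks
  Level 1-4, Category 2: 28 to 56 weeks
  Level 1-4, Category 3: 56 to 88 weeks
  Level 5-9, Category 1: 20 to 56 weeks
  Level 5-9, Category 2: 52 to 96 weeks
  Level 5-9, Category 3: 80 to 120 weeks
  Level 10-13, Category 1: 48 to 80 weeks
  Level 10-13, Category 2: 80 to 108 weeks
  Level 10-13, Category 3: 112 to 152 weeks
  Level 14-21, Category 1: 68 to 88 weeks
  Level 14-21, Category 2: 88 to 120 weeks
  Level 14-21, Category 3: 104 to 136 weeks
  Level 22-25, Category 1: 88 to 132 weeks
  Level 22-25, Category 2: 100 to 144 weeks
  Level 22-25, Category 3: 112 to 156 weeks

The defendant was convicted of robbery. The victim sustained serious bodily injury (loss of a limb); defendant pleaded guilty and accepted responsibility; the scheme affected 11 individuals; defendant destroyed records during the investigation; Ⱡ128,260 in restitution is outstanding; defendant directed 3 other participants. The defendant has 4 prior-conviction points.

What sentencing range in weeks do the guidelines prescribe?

88-132 weeks

Base offense level for robbery: 10.
A1 applies: 10 + 3 = 13.
A2 applies: 13 + 4 = 17.
A3 applies: 17 − 1 = 16.
A4 applies (level before this adjustment is 16 ≥ 11, so +4): 16 + 4 = 20.
A6 applies (level before this adjustment is 20 ≥ 17, so +4): 20 + 4 = 24.
A7 applies: 24 + 1 = 25.
Final offense level: 25.
Criminal history: 4 prior points → Category 1 (0-8).
Level 25 falls in the 22-25 band.
Grid: Level 22-25 × Category 1 = 88-132 weeks.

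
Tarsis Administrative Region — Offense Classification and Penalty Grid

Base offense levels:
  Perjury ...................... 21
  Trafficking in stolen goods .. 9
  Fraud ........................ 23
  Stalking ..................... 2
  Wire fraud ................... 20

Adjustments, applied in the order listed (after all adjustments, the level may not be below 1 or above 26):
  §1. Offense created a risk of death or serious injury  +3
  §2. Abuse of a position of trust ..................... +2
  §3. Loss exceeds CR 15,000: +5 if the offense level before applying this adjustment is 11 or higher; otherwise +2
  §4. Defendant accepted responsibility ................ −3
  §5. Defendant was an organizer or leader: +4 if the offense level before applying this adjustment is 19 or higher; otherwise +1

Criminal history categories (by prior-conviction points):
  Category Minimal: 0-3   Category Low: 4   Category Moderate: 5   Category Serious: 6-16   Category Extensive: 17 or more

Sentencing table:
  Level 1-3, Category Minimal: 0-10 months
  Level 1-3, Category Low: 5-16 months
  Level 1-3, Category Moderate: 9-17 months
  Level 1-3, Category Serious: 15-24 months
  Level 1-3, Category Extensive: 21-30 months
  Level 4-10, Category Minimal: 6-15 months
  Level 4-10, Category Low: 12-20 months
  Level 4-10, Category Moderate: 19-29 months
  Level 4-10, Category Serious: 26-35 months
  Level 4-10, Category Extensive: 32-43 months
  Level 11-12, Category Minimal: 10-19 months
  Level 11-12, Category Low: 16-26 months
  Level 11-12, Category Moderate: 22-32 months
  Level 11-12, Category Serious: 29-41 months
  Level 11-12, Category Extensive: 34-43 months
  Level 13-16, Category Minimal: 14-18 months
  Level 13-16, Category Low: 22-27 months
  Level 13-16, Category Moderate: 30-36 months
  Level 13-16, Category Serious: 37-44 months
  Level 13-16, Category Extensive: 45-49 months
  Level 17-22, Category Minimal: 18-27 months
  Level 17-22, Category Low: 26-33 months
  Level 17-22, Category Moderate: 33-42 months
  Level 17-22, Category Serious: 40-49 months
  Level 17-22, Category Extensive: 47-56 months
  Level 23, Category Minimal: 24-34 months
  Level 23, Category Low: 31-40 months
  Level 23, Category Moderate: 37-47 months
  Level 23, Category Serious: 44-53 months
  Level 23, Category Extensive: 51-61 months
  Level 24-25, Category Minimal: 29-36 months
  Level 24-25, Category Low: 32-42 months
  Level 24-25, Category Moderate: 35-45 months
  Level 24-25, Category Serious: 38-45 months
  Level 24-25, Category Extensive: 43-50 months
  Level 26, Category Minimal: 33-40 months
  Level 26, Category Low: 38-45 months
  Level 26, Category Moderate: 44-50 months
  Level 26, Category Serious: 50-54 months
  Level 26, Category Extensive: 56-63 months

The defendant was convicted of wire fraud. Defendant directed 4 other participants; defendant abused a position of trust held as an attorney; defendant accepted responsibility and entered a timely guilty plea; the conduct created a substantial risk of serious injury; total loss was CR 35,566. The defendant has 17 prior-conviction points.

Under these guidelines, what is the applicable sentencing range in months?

56-63 months

Base offense level for wire fraud: 20.
§1 applies: 20 + 3 = 23.
§2 applies: 23 + 2 = 25.
§3 applies (level before this adjustment is 25 ≥ 11, so +5): 25 + 5 = 30.
§4 applies: 30 − 3 = 27.
§5 applies (level before this adjustment is 27 ≥ 19, so +4): 27 + 4 = 31.
Level 31 exceeds the maximum of 26; capped at 26.
Final offense level: 26.
Criminal history: 17 prior points → Category Extensive (17+).
Level 26 falls in the 26 band.
Grid: Level 26 × Category Extensive = 56-63 months.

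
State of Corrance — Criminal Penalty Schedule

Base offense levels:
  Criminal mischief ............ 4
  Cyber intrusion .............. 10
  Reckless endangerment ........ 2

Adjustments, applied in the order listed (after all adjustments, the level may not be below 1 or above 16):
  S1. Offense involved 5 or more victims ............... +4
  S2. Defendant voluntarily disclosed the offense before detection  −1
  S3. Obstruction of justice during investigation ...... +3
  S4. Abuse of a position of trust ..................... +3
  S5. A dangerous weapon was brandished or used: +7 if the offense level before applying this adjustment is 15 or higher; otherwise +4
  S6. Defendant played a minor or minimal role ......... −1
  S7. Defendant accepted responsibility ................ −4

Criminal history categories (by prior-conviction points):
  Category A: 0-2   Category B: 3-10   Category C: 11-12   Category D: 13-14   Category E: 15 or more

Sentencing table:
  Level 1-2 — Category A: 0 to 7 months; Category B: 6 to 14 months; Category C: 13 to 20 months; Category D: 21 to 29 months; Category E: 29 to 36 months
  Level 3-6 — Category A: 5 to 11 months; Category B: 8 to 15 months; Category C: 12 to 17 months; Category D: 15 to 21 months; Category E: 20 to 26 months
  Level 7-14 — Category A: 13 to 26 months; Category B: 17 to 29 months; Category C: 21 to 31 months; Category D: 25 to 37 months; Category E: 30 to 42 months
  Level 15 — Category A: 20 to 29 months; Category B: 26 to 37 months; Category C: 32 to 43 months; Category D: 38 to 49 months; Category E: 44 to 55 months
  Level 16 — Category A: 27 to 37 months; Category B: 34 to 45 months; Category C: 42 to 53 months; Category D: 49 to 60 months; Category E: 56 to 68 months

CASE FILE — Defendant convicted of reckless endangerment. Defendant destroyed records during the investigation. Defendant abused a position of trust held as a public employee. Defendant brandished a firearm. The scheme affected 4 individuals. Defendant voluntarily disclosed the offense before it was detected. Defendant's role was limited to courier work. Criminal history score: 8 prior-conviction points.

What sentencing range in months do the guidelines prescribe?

Base offense level for reckless endangerment: 2.
S1 does not apply.
S2 applies: 2 − 1 = 1.
S3 applies: 1 + 3 = 4.
S4 applies: 4 + 3 = 7.
S5 applies (level before this adjustment is 7 < 15, so +4): 7 + 4 = 11.
S6 applies: 11 − 1 = 10.
Final offense level: 10.
Criminal history: 8 prior points → Category B (3-10).
Level 10 falls in the 7-14 band.
Grid: Level 7-14 × Category B = 17-29 months.

17-29 months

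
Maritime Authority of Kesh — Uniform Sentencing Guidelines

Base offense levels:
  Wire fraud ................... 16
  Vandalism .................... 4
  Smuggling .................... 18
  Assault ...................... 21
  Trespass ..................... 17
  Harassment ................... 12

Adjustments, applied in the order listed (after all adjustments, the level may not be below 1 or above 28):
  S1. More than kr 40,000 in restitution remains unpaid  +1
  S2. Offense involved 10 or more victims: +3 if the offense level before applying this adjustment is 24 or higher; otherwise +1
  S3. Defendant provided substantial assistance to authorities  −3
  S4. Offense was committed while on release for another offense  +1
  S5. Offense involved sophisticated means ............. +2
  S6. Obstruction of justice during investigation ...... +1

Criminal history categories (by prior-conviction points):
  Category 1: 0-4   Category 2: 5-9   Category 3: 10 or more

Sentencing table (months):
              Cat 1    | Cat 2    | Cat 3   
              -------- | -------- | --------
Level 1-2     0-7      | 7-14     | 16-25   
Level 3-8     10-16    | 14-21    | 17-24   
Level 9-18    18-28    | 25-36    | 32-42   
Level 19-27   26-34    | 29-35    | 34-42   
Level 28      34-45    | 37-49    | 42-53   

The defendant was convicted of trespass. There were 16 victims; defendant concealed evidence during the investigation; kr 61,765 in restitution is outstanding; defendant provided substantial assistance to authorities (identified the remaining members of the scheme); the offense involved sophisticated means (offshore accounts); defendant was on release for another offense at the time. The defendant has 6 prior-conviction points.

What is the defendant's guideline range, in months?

29-35 months

Base offense level for trespass: 17.
S1 applies: 17 + 1 = 18.
S2 applies (level before this adjustment is 18 < 24, so +1): 18 + 1 = 19.
S3 applies: 19 − 3 = 16.
S4 applies: 16 + 1 = 17.
S5 applies: 17 + 2 = 19.
S6 applies: 19 + 1 = 20.
Final offense level: 20.
Criminal history: 6 prior points → Category 2 (5-9).
Level 20 falls in the 19-27 band.
Grid: Level 19-27 × Category 2 = 29-35 months.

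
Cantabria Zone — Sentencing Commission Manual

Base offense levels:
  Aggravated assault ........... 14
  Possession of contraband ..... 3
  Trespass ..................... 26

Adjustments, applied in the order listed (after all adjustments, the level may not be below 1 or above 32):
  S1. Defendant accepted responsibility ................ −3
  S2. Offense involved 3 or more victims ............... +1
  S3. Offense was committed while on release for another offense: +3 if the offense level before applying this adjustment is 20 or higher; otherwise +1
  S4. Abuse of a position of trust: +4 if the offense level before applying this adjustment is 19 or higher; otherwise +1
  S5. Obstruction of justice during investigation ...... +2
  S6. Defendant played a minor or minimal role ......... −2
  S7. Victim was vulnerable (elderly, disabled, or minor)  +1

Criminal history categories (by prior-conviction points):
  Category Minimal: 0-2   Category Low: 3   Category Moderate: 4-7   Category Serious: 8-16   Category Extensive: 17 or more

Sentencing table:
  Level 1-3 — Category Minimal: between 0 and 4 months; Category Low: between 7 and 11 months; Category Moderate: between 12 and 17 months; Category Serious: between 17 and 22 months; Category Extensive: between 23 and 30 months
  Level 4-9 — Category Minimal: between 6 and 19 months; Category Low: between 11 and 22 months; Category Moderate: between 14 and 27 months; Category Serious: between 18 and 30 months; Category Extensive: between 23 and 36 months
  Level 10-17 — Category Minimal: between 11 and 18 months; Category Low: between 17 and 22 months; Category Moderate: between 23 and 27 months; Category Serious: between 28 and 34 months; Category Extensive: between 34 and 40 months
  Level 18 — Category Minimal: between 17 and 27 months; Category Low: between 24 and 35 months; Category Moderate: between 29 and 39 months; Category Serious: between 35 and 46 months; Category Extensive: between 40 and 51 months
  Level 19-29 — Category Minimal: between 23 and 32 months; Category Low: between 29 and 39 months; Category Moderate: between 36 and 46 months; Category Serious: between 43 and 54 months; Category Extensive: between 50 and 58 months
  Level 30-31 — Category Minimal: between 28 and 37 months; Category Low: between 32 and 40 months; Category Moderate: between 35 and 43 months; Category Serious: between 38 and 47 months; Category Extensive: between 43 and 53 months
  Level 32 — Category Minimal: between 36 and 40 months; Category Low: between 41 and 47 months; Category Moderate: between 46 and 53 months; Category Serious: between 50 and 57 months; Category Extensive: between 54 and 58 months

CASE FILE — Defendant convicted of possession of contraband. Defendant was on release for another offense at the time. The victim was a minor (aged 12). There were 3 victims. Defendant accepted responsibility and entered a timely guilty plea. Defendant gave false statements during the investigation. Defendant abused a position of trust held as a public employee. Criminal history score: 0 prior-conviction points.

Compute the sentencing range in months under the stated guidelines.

6-19 months

Base offense level for possession of contraband: 3.
S1 applies: 3 − 3 = 0.
S2 applies: 0 + 1 = 1.
S3 applies (level before this adjustment is 1 < 20, so +1): 1 + 1 = 2.
S4 applies (level before this adjustment is 2 < 19, so +1): 2 + 1 = 3.
S5 applies: 3 + 2 = 5.
S7 applies: 5 + 1 = 6.
Final offense level: 6.
Criminal history: 0 prior points → Category Minimal (0-2).
Level 6 falls in the 4-9 band.
Grid: Level 4-9 × Category Minimal = 6-19 months.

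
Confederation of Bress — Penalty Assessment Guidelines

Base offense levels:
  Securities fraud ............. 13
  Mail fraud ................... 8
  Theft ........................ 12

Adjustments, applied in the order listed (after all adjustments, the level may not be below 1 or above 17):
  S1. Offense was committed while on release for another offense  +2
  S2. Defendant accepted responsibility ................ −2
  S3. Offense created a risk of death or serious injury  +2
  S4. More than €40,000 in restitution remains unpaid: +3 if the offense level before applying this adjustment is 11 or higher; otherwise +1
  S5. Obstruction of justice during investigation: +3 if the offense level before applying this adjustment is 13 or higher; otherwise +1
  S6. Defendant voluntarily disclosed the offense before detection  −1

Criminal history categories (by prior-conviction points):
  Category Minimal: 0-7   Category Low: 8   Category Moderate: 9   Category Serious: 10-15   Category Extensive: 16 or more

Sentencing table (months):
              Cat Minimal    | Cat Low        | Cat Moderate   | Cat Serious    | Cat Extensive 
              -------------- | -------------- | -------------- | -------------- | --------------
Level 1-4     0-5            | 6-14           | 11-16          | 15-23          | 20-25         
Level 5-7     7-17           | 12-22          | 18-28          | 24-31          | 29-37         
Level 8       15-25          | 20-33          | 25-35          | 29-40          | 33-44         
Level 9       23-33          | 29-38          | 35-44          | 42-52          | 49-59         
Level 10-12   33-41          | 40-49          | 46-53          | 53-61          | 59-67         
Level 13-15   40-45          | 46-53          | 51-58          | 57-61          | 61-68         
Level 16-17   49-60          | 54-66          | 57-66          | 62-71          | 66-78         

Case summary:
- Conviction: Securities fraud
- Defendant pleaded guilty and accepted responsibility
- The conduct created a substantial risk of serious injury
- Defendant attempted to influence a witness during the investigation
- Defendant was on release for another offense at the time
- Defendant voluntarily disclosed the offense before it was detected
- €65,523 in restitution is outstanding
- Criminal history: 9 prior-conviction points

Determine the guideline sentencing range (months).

Base offense level for securities fraud: 13.
S1 applies: 13 + 2 = 15.
S2 applies: 15 − 2 = 13.
S3 applies: 13 + 2 = 15.
S4 applies (level before this adjustment is 15 ≥ 11, so +3): 15 + 3 = 18.
S5 applies (level before this adjustment is 18 ≥ 13, so +3): 18 + 3 = 21.
S6 applies: 21 − 1 = 20.
Level 20 exceeds the maximum of 17; capped at 17.
Final offense level: 17.
Criminal history: 9 prior points → Category Moderate (9).
Level 17 falls in the 16-17 band.
Grid: Level 16-17 × Category Moderate = 57-66 months.

57-66 months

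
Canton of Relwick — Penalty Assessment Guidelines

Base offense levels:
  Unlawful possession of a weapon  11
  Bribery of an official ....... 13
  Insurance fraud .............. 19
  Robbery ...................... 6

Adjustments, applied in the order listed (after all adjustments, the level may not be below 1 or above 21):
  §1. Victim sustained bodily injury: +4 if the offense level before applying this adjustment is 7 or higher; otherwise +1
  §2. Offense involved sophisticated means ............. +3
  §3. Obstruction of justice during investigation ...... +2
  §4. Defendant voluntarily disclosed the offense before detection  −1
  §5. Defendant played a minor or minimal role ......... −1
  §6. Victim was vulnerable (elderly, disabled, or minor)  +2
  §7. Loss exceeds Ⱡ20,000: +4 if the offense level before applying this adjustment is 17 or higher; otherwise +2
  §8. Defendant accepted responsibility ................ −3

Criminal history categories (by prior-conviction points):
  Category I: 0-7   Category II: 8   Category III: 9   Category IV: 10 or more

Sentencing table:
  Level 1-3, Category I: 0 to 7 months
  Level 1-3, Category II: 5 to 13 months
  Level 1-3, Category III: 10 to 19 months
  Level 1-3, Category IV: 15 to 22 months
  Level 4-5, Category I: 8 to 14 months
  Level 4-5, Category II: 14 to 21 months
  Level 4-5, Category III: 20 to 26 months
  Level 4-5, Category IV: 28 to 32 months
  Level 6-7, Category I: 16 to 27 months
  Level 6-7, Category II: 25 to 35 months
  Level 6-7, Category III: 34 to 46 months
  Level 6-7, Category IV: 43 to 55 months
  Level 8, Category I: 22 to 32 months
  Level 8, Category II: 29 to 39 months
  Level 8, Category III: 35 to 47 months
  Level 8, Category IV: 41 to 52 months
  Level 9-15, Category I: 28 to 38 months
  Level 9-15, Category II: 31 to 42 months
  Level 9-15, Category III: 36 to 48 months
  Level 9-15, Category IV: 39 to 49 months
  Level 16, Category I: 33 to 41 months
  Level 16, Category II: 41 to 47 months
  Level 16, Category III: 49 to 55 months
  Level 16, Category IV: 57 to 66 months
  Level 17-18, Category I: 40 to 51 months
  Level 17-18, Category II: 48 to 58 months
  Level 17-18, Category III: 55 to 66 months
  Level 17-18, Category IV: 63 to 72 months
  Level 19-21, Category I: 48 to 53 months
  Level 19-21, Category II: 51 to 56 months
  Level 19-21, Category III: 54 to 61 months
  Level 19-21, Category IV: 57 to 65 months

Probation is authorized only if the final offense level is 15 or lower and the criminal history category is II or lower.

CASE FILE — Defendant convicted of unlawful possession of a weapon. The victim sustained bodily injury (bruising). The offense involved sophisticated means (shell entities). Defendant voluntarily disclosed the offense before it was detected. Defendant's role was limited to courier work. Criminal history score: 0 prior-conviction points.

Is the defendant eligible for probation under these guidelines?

No

Base offense level for unlawful possession of a weapon: 11.
§1 applies (level before this adjustment is 11 ≥ 7, so +4): 11 + 4 = 15.
§2 applies: 15 + 3 = 18.
§3 does not apply.
§4 applies: 18 − 1 = 17.
§5 applies: 17 − 1 = 16.
§7 does not apply.
Final offense level: 16.
Criminal history: 0 prior points → Category I (0-7).
Level 16 falls in the 16 band.
Grid: Level 16 × Category I = 33-41 months.
Probation check: level 16 > 15 and category I ≤ II → not eligible.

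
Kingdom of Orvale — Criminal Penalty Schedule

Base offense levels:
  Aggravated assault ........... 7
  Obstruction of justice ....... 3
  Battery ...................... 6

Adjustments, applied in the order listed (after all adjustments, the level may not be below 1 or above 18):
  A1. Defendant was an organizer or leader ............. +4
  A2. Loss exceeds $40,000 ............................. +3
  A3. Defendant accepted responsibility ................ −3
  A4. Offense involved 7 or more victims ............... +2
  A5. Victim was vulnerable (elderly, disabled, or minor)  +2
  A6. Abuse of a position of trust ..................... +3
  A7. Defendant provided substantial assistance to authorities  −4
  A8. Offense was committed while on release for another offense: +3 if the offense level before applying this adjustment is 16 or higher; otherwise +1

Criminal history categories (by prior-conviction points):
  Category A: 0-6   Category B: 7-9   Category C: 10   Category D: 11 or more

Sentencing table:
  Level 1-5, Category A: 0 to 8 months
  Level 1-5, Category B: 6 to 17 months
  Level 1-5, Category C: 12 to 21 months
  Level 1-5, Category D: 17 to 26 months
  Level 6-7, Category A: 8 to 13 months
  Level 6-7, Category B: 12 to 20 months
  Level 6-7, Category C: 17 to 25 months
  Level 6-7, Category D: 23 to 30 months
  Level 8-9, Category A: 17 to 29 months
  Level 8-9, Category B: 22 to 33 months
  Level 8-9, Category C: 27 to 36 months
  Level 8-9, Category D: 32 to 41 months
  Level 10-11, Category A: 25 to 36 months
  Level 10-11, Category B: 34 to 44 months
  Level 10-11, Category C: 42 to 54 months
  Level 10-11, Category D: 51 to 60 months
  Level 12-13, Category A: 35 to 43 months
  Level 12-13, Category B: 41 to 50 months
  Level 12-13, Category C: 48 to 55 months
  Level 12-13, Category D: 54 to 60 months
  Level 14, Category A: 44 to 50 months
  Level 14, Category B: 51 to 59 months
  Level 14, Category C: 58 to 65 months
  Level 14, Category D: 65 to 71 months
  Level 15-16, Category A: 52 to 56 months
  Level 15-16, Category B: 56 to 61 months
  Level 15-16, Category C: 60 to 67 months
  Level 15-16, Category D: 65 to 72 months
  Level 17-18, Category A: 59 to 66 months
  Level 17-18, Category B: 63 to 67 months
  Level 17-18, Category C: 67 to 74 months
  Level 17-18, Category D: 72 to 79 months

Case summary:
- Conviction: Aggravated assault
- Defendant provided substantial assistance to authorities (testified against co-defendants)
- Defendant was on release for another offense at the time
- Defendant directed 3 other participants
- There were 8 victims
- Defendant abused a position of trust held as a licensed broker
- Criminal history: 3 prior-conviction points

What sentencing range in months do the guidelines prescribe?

Base offense level for aggravated assault: 7.
A1 applies: 7 + 4 = 11.
A3 does not apply.
A4 applies: 11 + 2 = 13.
A6 applies: 13 + 3 = 16.
A7 applies: 16 − 4 = 12.
A8 applies (level before this adjustment is 12 < 16, so +1): 12 + 1 = 13.
Final offense level: 13.
Criminal history: 3 prior points → Category A (0-6).
Level 13 falls in the 12-13 band.
Grid: Level 12-13 × Category A = 35-43 months.

35-43 months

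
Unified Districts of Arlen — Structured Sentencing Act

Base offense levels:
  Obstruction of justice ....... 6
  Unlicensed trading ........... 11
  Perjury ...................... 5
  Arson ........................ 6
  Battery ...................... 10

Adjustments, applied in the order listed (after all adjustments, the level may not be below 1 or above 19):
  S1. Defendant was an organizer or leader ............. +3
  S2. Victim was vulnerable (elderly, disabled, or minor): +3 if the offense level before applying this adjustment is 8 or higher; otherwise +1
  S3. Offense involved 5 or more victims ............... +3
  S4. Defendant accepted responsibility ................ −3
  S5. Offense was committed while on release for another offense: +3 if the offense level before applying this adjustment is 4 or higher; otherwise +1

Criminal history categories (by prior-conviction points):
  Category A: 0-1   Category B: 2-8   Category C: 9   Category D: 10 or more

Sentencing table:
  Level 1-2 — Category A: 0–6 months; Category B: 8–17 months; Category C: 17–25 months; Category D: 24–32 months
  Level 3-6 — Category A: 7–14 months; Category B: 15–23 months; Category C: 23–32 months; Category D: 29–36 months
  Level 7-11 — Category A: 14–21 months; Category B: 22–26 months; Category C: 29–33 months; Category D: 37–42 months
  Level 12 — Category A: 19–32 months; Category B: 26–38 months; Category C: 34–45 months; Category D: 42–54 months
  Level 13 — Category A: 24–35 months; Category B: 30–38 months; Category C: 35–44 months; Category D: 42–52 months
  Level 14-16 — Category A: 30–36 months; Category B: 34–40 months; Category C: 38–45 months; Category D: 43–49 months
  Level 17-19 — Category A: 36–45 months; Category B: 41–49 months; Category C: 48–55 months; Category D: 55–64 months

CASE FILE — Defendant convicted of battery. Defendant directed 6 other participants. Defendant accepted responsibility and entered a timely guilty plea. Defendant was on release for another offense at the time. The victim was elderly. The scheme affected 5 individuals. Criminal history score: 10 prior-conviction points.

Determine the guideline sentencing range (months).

55-64 months

Base offense level for battery: 10.
S1 applies: 10 + 3 = 13.
S2 applies (level before this adjustment is 13 ≥ 8, so +3): 13 + 3 = 16.
S3 applies: 16 + 3 = 19.
S4 applies: 19 − 3 = 16.
S5 applies (level before this adjustment is 16 ≥ 4, so +3): 16 + 3 = 19.
Final offense level: 19.
Criminal history: 10 prior points → Category D (10+).
Level 19 falls in the 17-19 band.
Grid: Level 17-19 × Category D = 55-64 months.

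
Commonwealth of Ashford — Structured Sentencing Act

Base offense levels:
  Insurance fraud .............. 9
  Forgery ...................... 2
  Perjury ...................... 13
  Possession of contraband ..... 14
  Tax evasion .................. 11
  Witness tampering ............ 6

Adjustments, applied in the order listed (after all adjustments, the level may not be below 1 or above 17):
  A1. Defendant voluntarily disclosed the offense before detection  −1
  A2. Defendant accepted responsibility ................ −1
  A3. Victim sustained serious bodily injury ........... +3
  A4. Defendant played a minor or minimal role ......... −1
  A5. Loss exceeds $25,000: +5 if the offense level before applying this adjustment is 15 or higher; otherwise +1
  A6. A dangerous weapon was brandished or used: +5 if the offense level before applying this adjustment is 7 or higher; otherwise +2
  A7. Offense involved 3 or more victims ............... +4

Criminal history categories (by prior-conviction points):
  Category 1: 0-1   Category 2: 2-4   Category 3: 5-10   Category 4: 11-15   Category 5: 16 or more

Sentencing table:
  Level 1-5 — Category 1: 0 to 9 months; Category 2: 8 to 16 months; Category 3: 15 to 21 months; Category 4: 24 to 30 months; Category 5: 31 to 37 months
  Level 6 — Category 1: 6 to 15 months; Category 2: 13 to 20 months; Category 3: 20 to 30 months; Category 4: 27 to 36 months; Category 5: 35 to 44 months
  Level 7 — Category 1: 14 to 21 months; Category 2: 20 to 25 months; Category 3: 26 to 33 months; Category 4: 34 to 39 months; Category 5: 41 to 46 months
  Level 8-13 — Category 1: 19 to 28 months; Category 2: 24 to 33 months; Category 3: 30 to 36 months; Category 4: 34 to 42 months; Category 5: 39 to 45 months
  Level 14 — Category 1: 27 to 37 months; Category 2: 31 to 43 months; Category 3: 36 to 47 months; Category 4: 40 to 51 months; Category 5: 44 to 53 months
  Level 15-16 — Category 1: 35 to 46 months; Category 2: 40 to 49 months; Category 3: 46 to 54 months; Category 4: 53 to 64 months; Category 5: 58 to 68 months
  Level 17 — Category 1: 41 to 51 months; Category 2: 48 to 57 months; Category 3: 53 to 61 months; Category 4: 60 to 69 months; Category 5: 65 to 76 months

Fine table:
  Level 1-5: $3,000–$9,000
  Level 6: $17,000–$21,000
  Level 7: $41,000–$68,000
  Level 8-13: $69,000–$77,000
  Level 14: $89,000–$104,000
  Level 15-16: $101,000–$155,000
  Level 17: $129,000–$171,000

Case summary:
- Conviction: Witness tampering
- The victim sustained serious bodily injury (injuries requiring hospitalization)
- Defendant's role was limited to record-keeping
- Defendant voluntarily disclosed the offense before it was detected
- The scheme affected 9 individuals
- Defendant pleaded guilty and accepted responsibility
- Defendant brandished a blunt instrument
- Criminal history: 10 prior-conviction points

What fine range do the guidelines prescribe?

$69,000–$77,000

Base offense level for witness tampering: 6.
A1 applies: 6 − 1 = 5.
A2 applies: 5 − 1 = 4.
A3 applies: 4 + 3 = 7.
A4 applies: 7 − 1 = 6.
A5 does not apply.
A6 applies (level before this adjustment is 6 < 7, so +2): 6 + 2 = 8.
A7 applies: 8 + 4 = 12.
Final offense level: 12.
Level 12 falls in the 8-13 band.
Fine table: Level 8-13 → $69,000–$77,000.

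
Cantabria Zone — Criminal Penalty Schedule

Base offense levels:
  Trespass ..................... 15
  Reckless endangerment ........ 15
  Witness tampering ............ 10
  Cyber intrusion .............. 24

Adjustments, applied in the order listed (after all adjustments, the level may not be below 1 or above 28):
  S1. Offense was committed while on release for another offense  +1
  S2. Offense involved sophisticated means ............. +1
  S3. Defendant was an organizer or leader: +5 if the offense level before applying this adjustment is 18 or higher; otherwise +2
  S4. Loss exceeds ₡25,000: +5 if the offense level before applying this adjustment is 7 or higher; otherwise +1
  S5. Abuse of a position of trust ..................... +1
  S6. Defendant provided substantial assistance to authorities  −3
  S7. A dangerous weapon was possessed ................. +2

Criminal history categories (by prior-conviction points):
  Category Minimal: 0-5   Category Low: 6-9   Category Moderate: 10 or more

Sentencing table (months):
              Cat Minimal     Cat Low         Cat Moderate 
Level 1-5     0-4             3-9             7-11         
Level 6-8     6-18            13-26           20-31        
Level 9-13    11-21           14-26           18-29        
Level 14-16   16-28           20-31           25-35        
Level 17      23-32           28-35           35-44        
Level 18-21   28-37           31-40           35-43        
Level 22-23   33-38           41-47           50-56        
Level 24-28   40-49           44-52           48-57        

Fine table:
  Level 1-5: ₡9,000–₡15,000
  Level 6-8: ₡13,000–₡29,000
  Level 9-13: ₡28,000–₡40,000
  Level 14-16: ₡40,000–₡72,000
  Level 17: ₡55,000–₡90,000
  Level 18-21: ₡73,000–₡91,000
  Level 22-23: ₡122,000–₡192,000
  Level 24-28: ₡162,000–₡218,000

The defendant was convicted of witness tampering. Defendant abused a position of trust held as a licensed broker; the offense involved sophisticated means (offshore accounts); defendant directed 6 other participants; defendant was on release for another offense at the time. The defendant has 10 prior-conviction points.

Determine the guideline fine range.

Base offense level for witness tampering: 10.
S1 applies: 10 + 1 = 11.
S2 applies: 11 + 1 = 12.
S3 applies (level before this adjustment is 12 < 18, so +2): 12 + 2 = 14.
S4 does not apply.
S5 applies: 14 + 1 = 15.
S6 does not apply.
S7 does not apply.
Final offense level: 15.
Level 15 falls in the 14-16 band.
Fine table: Level 14-16 → ₡40,000–₡72,000.

₡40,000–₡72,000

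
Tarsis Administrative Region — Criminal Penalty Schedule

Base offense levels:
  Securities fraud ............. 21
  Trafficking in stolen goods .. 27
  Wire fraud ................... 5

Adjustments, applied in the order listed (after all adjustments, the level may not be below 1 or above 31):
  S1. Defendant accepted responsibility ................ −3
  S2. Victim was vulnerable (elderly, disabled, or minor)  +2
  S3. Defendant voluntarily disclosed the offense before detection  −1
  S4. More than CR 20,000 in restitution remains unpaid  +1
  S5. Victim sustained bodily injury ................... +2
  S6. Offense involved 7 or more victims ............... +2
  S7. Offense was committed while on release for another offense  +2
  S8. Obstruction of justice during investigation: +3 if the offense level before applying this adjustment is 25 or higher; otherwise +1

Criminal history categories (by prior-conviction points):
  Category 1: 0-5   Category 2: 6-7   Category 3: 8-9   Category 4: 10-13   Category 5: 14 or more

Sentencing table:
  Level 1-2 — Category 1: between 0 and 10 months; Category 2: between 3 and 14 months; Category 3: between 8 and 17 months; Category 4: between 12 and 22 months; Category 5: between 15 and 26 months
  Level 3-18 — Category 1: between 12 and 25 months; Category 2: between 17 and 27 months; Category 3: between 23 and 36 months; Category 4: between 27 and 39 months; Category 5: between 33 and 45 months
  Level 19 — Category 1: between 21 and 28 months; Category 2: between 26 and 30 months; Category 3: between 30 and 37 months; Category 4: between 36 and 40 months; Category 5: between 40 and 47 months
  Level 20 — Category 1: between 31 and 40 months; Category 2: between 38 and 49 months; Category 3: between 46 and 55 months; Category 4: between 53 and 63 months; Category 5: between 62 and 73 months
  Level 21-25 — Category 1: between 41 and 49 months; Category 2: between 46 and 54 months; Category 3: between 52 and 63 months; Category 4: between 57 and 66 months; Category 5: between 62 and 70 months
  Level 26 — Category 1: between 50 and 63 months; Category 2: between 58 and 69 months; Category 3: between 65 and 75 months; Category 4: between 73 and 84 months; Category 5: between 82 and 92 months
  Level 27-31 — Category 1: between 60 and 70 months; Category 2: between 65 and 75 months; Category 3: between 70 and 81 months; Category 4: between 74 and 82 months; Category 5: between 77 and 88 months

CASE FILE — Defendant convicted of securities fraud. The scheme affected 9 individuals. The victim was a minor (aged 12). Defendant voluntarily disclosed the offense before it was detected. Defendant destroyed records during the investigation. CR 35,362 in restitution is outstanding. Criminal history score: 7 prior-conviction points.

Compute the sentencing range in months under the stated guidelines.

65-75 months

Base offense level for securities fraud: 21.
S1 does not apply.
S2 applies: 21 + 2 = 23.
S3 applies: 23 − 1 = 22.
S4 applies: 22 + 1 = 23.
S6 applies: 23 + 2 = 25.
S8 applies (level before this adjustment is 25 ≥ 25, so +3): 25 + 3 = 28.
Final offense level: 28.
Criminal history: 7 prior points → Category 2 (6-7).
Level 28 falls in the 27-31 band.
Grid: Level 27-31 × Category 2 = 65-75 months.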